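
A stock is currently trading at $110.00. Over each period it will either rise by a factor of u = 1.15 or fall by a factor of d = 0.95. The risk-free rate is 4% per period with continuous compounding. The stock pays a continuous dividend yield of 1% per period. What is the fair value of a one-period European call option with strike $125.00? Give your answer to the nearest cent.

Per-period risk-free factor R = e^0.04 = 1.0408; dividend-adjusted growth = e^(0.04−0.01) = 1.0305.
Risk-neutral probability p = (1.0305 − 0.95)/(1.15 − 0.95) = 0.0805/0.2000 = 0.4023
Terminal stock prices: S_u = 126.5, S_d = 104.5
Terminal payoffs (S − K): max(1.5, 0) = 1.5, max(-20.5, 0) = 0
Node 0 (S = 110): V_0 = e^(−0.04)·[0.4023·1.5000 + 0.5977·0.0000] = 0.5797

$0.58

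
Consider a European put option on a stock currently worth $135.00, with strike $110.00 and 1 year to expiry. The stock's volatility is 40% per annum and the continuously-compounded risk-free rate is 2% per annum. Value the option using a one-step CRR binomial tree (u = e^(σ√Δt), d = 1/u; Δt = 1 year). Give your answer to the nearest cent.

CRR parameters: u = e^(σ√Δt) = e^(0.4·√1) = 1.4918, d = 1/u = 0.6703
Per-period rate: rΔt = 0.02·1 = 0.02, so R = e^0.02 = 1.0202
Risk-neutral probability p = (e^0.02 − 0.6703)/(1.4918 − 0.6703) = 0.3499/0.8215 = 0.4259
Terminal stock prices: S_u = 201.4, S_d = 90.49
Terminal payoffs (K − S): max(-91.4, 0) = 0, max(19.51, 0) = 19.51
Node 0 (S = 135): V_0 = e^(−0.02)·[0.4259·0.0000 + 0.5741·19.5068] = 10.9770

$10.98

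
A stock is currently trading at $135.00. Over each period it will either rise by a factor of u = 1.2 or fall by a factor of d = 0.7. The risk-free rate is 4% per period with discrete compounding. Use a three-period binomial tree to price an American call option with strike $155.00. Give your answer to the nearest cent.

Risk-neutral probability p = (1 + 0.04 − 0.7)/(1.2 − 0.7) = 0.3400/0.5000 = 0.6800
Terminal stock prices: S_uuu = 233.3, S_uud = 136.1, S_udd = 79.38, S_ddd = 46.3
Terminal payoffs (S − K): max(78.28, 0) = 78.28, max(-18.92, 0) = 0, max(-75.62, 0) = 0, max(-108.7, 0) = 0
Node uu (S = 194.4): continuation = 1/1.04·[0.6800·78.2800 + 0.3200·0.0000] = 51.1831; exercise value = 39.4000 ≤ continuation, so V_uu = 51.1831
Node ud (S = 113.4): continuation = 1/1.04·[0.6800·0.0000 + 0.3200·0.0000] = 0.0000; exercise value = 0.0000 ≤ continuation, so V_ud = 0.0000
Node dd (S = 66.15): continuation = 1/1.04·[0.6800·0.0000 + 0.3200·0.0000] = 0.0000; exercise value = 0.0000 ≤ continuation, so V_dd = 0.0000
Node u (S = 162): continuation = 1/1.04·[0.6800·51.1831 + 0.3200·0.0000] = 33.4659; exercise value = 7.0000 ≤ continuation, so V_u = 33.4659
Node d (S = 94.5): continuation = 1/1.04·[0.6800·0.0000 + 0.3200·0.0000] = 0.0000; exercise value = 0.0000 ≤ continuation, so V_d = 0.0000
Node 0 (S = 135): continuation = 1/1.04·[0.6800·33.4659 + 0.3200·0.0000] = 21.8815; exercise value = 0.0000 ≤ continuation, so V_0 = 21.8815

$21.88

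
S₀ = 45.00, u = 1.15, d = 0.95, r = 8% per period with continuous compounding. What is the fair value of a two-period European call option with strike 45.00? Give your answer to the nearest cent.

Risk-neutral probability p = (e^0.08 − 0.95)/(1.15 − 0.95) = 0.1333/0.2000 = 0.6664
Terminal stock prices: S_uu = 59.51, S_ud = 49.16, S_dd = 40.61
Terminal payoffs (S − K): max(14.51, 0) = 14.51, max(4.162, 0) = 4.162, max(-4.388, 0) = 0
Node u (S = 51.75): V_u = e^(−0.08)·[0.6664·14.5125 + 0.3336·4.1625] = 10.2098
Node d (S = 42.75): V_d = e^(−0.08)·[0.6664·4.1625 + 0.3336·0.0000] = 2.5608
Node 0 (S = 45): V_0 = e^(−0.08)·[0.6664·10.2098 + 0.3336·2.5608] = 7.0695

7.07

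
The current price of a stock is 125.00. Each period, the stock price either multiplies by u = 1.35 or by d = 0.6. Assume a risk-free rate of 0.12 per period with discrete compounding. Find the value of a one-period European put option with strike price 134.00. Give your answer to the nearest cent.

16.15

Risk-neutral probability p = (1 + 0.12 − 0.6)/(1.35 − 0.6) = 0.5200/0.7500 = 0.6933
Terminal stock prices: S_u = 168.8, S_d = 75
Terminal payoffs (K − S): max(-34.75, 0) = 0, max(59, 0) = 59
Node 0 (S = 125): V_0 = 1/1.12·[0.6933·0.0000 + 0.3067·59.0000] = 16.1548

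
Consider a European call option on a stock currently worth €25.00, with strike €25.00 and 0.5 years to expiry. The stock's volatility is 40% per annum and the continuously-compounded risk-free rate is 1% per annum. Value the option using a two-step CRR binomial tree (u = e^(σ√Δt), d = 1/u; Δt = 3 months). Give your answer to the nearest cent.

€2.55

CRR parameters: u = e^(σ√Δt) = e^(0.4·√0.25) = 1.2214, d = 1/u = 0.8187
Per-period rate: rΔt = 0.01·0.25 = 0.0025, so R = e^0.0025 = 1.0025
Risk-neutral probability p = (e^0.0025 − 0.8187)/(1.2214 − 0.8187) = 0.1838/0.4027 = 0.4564
Terminal stock prices: S_uu = 37.3, S_ud = 25, S_dd = 16.76
Terminal payoffs (S − K): max(12.3, 0) = 12.3, max(0, 0) = 0, max(-8.242, 0) = 0
Node u (S = 30.54): V_u = e^(−0.0025)·[0.4564·12.2956 + 0.5436·0.0000] = 5.5975
Node d (S = 20.47): V_d = e^(−0.0025)·[0.4564·0.0000 + 0.5436·0.0000] = 0.0000
Node 0 (S = 25): V_0 = e^(−0.0025)·[0.4564·5.5975 + 0.5436·0.0000] = 2.5482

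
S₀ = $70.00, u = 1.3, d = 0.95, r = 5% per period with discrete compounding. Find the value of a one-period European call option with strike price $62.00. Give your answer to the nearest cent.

$10.95

Risk-neutral probability p = (1 + 0.05 − 0.95)/(1.3 − 0.95) = 0.1000/0.3500 = 0.2857
Terminal stock prices: S_u = 91, S_d = 66.5
Terminal payoffs (S − K): max(29, 0) = 29, max(4.5, 0) = 4.5
Node 0 (S = 70): V_0 = 1/1.05·[0.2857·29.0000 + 0.7143·4.5000] = 10.9524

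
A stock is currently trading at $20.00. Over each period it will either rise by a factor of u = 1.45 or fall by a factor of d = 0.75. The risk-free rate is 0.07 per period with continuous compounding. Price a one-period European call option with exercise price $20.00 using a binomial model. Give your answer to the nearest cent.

$3.87

Risk-neutral probability p = (e^0.07 − 0.75)/(1.45 − 0.75) = 0.3225/0.7000 = 0.4607
Terminal stock prices: S_u = 29, S_d = 15
Terminal payoffs (S − K): max(9, 0) = 9, max(-5, 0) = 0
Node 0 (S = 20): V_0 = e^(−0.07)·[0.4607·9.0000 + 0.5393·0.0000] = 3.8662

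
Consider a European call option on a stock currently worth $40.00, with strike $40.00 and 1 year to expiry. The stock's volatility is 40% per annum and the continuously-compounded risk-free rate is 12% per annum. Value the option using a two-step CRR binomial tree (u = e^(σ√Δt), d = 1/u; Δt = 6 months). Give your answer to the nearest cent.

CRR parameters: u = e^(σ√Δt) = e^(0.4·√0.5) = 1.3269, d = 1/u = 0.7536
Per-period rate: rΔt = 0.12·0.5 = 0.06, so R = e^0.06 = 1.0618
Risk-neutral probability p = (e^0.06 − 0.7536)/(1.3269 − 0.7536) = 0.3082/0.5733 = 0.5376
Terminal stock prices: S_uu = 70.43, S_ud = 40, S_dd = 22.72
Terminal payoffs (S − K): max(30.43, 0) = 30.43, max(0, 0) = 0, max(-17.28, 0) = 0
Node u (S = 53.08): V_u = e^(−0.06)·[0.5376·30.4262 + 0.4624·0.0000] = 15.4053
Node d (S = 30.15): V_d = e^(−0.06)·[0.5376·0.0000 + 0.4624·0.0000] = 0.0000
Node 0 (S = 40): V_0 = e^(−0.06)·[0.5376·15.4053 + 0.4624·0.0000] = 7.7999

$7.80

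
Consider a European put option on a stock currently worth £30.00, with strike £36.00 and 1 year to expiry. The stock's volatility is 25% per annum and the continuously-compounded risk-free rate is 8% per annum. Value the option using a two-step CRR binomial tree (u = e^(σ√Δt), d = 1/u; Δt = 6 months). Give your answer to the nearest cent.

CRR parameters: u = e^(σ√Δt) = e^(0.25·√0.5) = 1.1934, d = 1/u = 0.8380
Per-period rate: rΔt = 0.08·0.5 = 0.04, so R = e^0.04 = 1.0408
Risk-neutral probability p = (e^0.04 − 0.8380)/(1.1934 − 0.8380) = 0.2028/0.3554 = 0.5708
Terminal stock prices: S_uu = 42.72, S_ud = 30, S_dd = 21.07
Terminal payoffs (K − S): max(-6.724, 0) = 0, max(6, 0) = 6, max(14.93, 0) = 14.93
Node u (S = 35.8): V_u = e^(−0.04)·[0.5708·0.0000 + 0.4292·6.0000] = 2.4745
Node d (S = 25.14): V_d = e^(−0.04)·[0.5708·6.0000 + 0.4292·14.9343] = 9.4494
Node 0 (S = 30): V_0 = e^(−0.04)·[0.5708·2.4745 + 0.4292·9.4494] = 5.2540

£5.25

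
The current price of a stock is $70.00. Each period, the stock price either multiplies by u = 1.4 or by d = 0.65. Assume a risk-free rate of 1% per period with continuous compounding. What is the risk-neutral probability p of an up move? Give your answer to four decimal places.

p = 0.4801

Risk-neutral probability p = (e^0.01 − 0.65)/(1.4 − 0.65) = 0.3601/0.7500 = 0.4801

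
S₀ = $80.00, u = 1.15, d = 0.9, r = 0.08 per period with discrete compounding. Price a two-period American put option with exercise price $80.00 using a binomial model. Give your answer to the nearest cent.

$2.07

Risk-neutral probability p = (1 + 0.08 − 0.9)/(1.15 − 0.9) = 0.1800/0.2500 = 0.7200
Terminal stock prices: S_uu = 105.8, S_ud = 82.8, S_dd = 64.8
Terminal payoffs (K − S): max(-25.8, 0) = 0, max(-2.8, 0) = 0, max(15.2, 0) = 15.2
Node u (S = 92): continuation = 1/1.08·[0.7200·0.0000 + 0.2800·0.0000] = 0.0000; exercise value = 0.0000 ≤ continuation, so V_u = 0.0000
Node d (S = 72): continuation = 1/1.08·[0.7200·0.0000 + 0.2800·15.2000] = 3.9407; exercise value = 8.0000 > continuation, so V_d = 8.0000 (exercise)
Node 0 (S = 80): continuation = 1/1.08·[0.7200·0.0000 + 0.2800·8.0000] = 2.0741; exercise value = 0.0000 ≤ continuation, so V_0 = 2.0741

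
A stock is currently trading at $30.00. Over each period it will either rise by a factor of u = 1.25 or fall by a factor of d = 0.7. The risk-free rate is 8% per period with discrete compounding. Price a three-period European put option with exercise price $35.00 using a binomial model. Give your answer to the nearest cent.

$3.96

Risk-neutral probability p = (1 + 0.08 − 0.7)/(1.25 − 0.7) = 0.3800/0.5500 = 0.6909
Terminal stock prices: S_uuu = 58.59, S_uud = 32.81, S_udd = 18.37, S_ddd = 10.29
Terminal payoffs (K − S): max(-23.59, 0) = 0, max(2.188, 0) = 2.188, max(16.63, 0) = 16.63, max(24.71, 0) = 24.71
Node uu (S = 46.88): V_uu = 1/1.08·[0.6909·0.0000 + 0.3091·2.1875] = 0.6261
Node ud (S = 26.25): V_ud = 1/1.08·[0.6909·2.1875 + 0.3091·16.6250] = 6.1574
Node dd (S = 14.7): V_dd = 1/1.08·[0.6909·16.6250 + 0.3091·24.7100] = 17.7074
Node u (S = 37.5): V_u = 1/1.08·[0.6909·0.6261 + 0.3091·6.1574] = 2.1627
Node d (S = 21): V_d = 1/1.08·[0.6909·6.1574 + 0.3091·17.7074] = 9.0069
Node 0 (S = 30): V_0 = 1/1.08·[0.6909·2.1627 + 0.3091·9.0069] = 3.9613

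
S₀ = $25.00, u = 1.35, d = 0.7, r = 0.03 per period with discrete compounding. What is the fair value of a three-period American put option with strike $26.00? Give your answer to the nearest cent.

Risk-neutral probability p = (1 + 0.03 − 0.7)/(1.35 − 0.7) = 0.3300/0.6500 = 0.5077
Terminal stock prices: S_uuu = 61.51, S_uud = 31.89, S_udd = 16.54, S_ddd = 8.575
Terminal payoffs (K − S): max(-35.51, 0) = 0, max(-5.894, 0) = 0, max(9.463, 0) = 9.463, max(17.43, 0) = 17.43
Node uu (S = 45.56): continuation = 1/1.03·[0.5077·0.0000 + 0.4923·0.0000] = 0.0000; exercise value = 0.0000 ≤ continuation, so V_uu = 0.0000
Node ud (S = 23.62): continuation = 1/1.03·[0.5077·0.0000 + 0.4923·9.4625] = 4.5228; exercise value = 2.3750 ≤ continuation, so V_ud = 4.5228
Node dd (S = 12.25): continuation = 1/1.03·[0.5077·9.4625 + 0.4923·17.4250] = 12.9927; exercise value = 13.7500 > continuation, so V_dd = 13.7500 (exercise)
Node u (S = 33.75): continuation = 1/1.03·[0.5077·0.0000 + 0.4923·4.5228] = 2.1617; exercise value = 0.0000 ≤ continuation, so V_u = 2.1617
Node d (S = 17.5): continuation = 1/1.03·[0.5077·4.5228 + 0.4923·13.7500] = 8.8014; exercise value = 8.5000 ≤ continuation, so V_d = 8.8014
Node 0 (S = 25): continuation = 1/1.03·[0.5077·2.1617 + 0.4923·8.8014] = 5.2723; exercise value = 1.0000 ≤ continuation, so V_0 = 5.2723

$5.27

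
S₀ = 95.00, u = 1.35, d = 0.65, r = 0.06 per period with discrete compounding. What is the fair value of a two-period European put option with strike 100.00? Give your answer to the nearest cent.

16.33

Risk-neutral probability p = (1 + 0.06 − 0.65)/(1.35 − 0.65) = 0.4100/0.7000 = 0.5857
Terminal stock prices: S_uu = 173.1, S_ud = 83.36, S_dd = 40.14
Terminal payoffs (K − S): max(-73.14, 0) = 0, max(16.64, 0) = 16.64, max(59.86, 0) = 59.86
Node u (S = 128.2): V_u = 1/1.06·[0.5857·0.0000 + 0.4143·16.6375] = 6.5025
Node d (S = 61.75): V_d = 1/1.06·[0.5857·16.6375 + 0.4143·59.8625] = 32.5896
Node 0 (S = 95): V_0 = 1/1.06·[0.5857·6.5025 + 0.4143·32.5896] = 16.3302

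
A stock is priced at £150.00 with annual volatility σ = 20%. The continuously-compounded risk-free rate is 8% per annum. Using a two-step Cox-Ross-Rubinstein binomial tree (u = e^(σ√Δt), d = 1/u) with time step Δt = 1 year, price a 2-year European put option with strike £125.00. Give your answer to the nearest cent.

CRR parameters: u = e^(σ√Δt) = e^(0.2·√1) = 1.2214, d = 1/u = 0.8187
Per-period rate: rΔt = 0.08·1 = 0.08, so R = e^0.08 = 1.0833
Risk-neutral probability p = (e^0.08 − 0.8187)/(1.2214 − 0.8187) = 0.2646/0.4027 = 0.6570
Terminal stock prices: S_uu = 223.8, S_ud = 150, S_dd = 100.5
Terminal payoffs (K − S): max(-98.77, 0) = 0, max(-25, 0) = 0, max(24.45, 0) = 24.45
Node u (S = 183.2): V_u = e^(−0.08)·[0.6570·0.0000 + 0.3430·0.0000] = 0.0000
Node d (S = 122.8): V_d = e^(−0.08)·[0.6570·0.0000 + 0.3430·24.4520] = 7.7422
Node 0 (S = 150): V_0 = e^(−0.08)·[0.6570·0.0000 + 0.3430·7.7422] = 2.4514

£2.45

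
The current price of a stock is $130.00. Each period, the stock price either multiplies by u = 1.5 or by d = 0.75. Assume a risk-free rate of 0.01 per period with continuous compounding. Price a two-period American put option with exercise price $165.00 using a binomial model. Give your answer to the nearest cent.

Risk-neutral probability p = (e^0.01 − 0.75)/(1.5 − 0.75) = 0.2601/0.7500 = 0.3467
Terminal stock prices: S_uu = 292.5, S_ud = 146.2, S_dd = 73.12
Terminal payoffs (K − S): max(-127.5, 0) = 0, max(18.75, 0) = 18.75, max(91.88, 0) = 91.88
Node u (S = 195): continuation = e^(−0.01)·[0.3467·0.0000 + 0.6533·18.7500] = 12.1269; exercise value = 0.0000 ≤ continuation, so V_u = 12.1269
Node d (S = 97.5): continuation = e^(−0.01)·[0.3467·18.7500 + 0.6533·91.8750] = 65.8582; exercise value = 67.5000 > continuation, so V_d = 67.5000 (exercise)
Node 0 (S = 130): continuation = e^(−0.01)·[0.3467·12.1269 + 0.6533·67.5000] = 47.8197; exercise value = 35.0000 ≤ continuation, so V_0 = 47.8197

$47.82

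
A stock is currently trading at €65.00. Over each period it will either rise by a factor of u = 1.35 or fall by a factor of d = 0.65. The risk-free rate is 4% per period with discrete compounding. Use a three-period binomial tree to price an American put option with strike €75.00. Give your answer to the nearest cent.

Risk-neutral probability p = (1 + 0.04 − 0.65)/(1.35 − 0.65) = 0.3900/0.7000 = 0.5571
Terminal stock prices: S_uuu = 159.9, S_uud = 77, S_udd = 37.07, S_ddd = 17.85
Terminal payoffs (K − S): max(-84.92, 0) = 0, max(-2.001, 0) = 0, max(37.93, 0) = 37.93, max(57.15, 0) = 57.15
Node uu (S = 118.5): continuation = 1/1.04·[0.5571·0.0000 + 0.4429·0.0000] = 0.0000; exercise value = 0.0000 ≤ continuation, so V_uu = 0.0000
Node ud (S = 57.04): continuation = 1/1.04·[0.5571·0.0000 + 0.4429·37.9256] = 16.1496; exercise value = 17.9625 > continuation, so V_ud = 17.9625 (exercise)
Node dd (S = 27.46): continuation = 1/1.04·[0.5571·37.9256 + 0.4429·57.1494] = 44.6529; exercise value = 47.5375 > continuation, so V_dd = 47.5375 (exercise)
Node u (S = 87.75): continuation = 1/1.04·[0.5571·0.0000 + 0.4429·17.9625] = 7.6489; exercise value = 0.0000 ≤ continuation, so V_u = 7.6489
Node d (S = 42.25): continuation = 1/1.04·[0.5571·17.9625 + 0.4429·47.5375] = 29.8654; exercise value = 32.7500 > continuation, so V_d = 32.7500 (exercise)
Node 0 (S = 65): continuation = 1/1.04·[0.5571·7.6489 + 0.4429·32.7500] = 18.0433; exercise value = 10.0000 ≤ continuation, so V_0 = 18.0433

€18.04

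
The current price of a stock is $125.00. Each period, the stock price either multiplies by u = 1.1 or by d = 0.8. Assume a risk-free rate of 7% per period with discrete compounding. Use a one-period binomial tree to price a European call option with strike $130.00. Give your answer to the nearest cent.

Risk-neutral probability p = (1 + 0.07 − 0.8)/(1.1 − 0.8) = 0.2700/0.3000 = 0.9000
Terminal stock prices: S_u = 137.5, S_d = 100
Terminal payoffs (S − K): max(7.5, 0) = 7.5, max(-30, 0) = 0
Node 0 (S = 125): V_0 = 1/1.07·[0.9000·7.5000 + 0.1000·0.0000] = 6.3084

$6.31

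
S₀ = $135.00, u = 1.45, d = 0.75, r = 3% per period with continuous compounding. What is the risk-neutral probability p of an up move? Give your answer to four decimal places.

Risk-neutral probability p = (e^0.03 − 0.75)/(1.45 − 0.75) = 0.2805/0.7000 = 0.4006

p = 0.4006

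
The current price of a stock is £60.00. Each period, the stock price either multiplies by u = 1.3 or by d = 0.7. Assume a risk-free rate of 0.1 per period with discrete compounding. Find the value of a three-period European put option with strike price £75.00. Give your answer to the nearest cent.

£9.00

Risk-neutral probability p = (1 + 0.1 − 0.7)/(1.3 − 0.7) = 0.4000/0.6000 = 0.6667
Terminal stock prices: S_uuu = 131.8, S_uud = 70.98, S_udd = 38.22, S_ddd = 20.58
Terminal payoffs (K − S): max(-56.82, 0) = 0, max(4.02, 0) = 4.02, max(36.78, 0) = 36.78, max(54.42, 0) = 54.42
Node uu (S = 101.4): V_uu = 1/1.1·[0.6667·0.0000 + 0.3333·4.0200] = 1.2182
Node ud (S = 54.6): V_ud = 1/1.1·[0.6667·4.0200 + 0.3333·36.7800] = 13.5818
Node dd (S = 29.4): V_dd = 1/1.1·[0.6667·36.7800 + 0.3333·54.4200] = 38.7818
Node u (S = 78): V_u = 1/1.1·[0.6667·1.2182 + 0.3333·13.5818] = 4.8540
Node d (S = 42): V_d = 1/1.1·[0.6667·13.5818 + 0.3333·38.7818] = 19.9835
Node 0 (S = 60): V_0 = 1/1.1·[0.6667·4.8540 + 0.3333·19.9835] = 8.9974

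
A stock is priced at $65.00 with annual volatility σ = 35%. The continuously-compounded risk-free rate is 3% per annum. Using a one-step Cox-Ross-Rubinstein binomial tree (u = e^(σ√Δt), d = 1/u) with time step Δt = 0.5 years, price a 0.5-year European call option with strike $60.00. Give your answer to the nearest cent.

$10.74

CRR parameters: u = e^(σ√Δt) = e^(0.35·√0.5) = 1.2808, d = 1/u = 0.7808
Per-period rate: rΔt = 0.03·0.5 = 0.015, so R = e^0.015 = 1.0151
Risk-neutral probability p = (e^0.015 − 0.7808)/(1.2808 − 0.7808) = 0.2344/0.5000 = 0.4687
Terminal stock prices: S_u = 83.25, S_d = 50.75
Terminal payoffs (S − K): max(23.25, 0) = 23.25, max(-9.251, 0) = 0
Node 0 (S = 65): V_0 = e^(−0.015)·[0.4687·23.2522 + 0.5313·0.0000] = 10.7353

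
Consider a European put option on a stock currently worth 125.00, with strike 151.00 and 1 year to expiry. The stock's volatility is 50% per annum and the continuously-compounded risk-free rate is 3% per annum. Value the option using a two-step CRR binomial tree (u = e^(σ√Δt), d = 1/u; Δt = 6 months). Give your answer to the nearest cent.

CRR parameters: u = e^(σ√Δt) = e^(0.5·√0.5) = 1.4241, d = 1/u = 0.7022
Per-period rate: rΔt = 0.03·0.5 = 0.015, so R = e^0.015 = 1.0151
Risk-neutral probability p = (e^0.015 − 0.7022)/(1.4241 − 0.7022) = 0.3129/0.7219 = 0.4335
Terminal stock prices: S_uu = 253.5, S_ud = 125, S_dd = 61.63
Terminal payoffs (K − S): max(-102.5, 0) = 0, max(26, 0) = 26, max(89.37, 0) = 89.37
Node u (S = 178): V_u = e^(−0.015)·[0.4335·0.0000 + 0.5665·26.0000] = 14.5109
Node d (S = 87.77): V_d = e^(−0.015)·[0.4335·26.0000 + 0.5665·89.3664] = 60.9783
Node 0 (S = 125): V_0 = e^(−0.015)·[0.4335·14.5109 + 0.5665·60.9783] = 40.2288

40.23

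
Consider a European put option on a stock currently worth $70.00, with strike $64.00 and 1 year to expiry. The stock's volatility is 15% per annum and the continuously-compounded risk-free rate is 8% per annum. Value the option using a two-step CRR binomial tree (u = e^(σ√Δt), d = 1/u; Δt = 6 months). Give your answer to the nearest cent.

$0.76

CRR parameters: u = e^(σ√Δt) = e^(0.15·√0.5) = 1.1119, d = 1/u = 0.8994
Per-period rate: rΔt = 0.08·0.5 = 0.04, so R = e^0.04 = 1.0408
Risk-neutral probability p = (e^0.04 − 0.8994)/(1.1119 − 0.8994) = 0.1414/0.2125 = 0.6655
Terminal stock prices: S_uu = 86.54, S_ud = 70, S_dd = 56.62
Terminal payoffs (K − S): max(-22.54, 0) = 0, max(-6, 0) = 0, max(7.38, 0) = 7.38
Node u (S = 77.83): V_u = e^(−0.04)·[0.6655·0.0000 + 0.3345·0.0000] = 0.0000
Node d (S = 62.96): V_d = e^(−0.04)·[0.6655·0.0000 + 0.3345·7.3799] = 2.3716
Node 0 (S = 70): V_0 = e^(−0.04)·[0.6655·0.0000 + 0.3345·2.3716] = 0.7621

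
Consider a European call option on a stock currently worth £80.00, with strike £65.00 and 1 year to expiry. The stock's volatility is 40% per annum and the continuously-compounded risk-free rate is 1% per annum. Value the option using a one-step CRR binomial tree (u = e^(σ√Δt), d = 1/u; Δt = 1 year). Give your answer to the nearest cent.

CRR parameters: u = e^(σ√Δt) = e^(0.4·√1) = 1.4918, d = 1/u = 0.6703
Per-period rate: rΔt = 0.01·1 = 0.01, so R = e^0.01 = 1.0101
Risk-neutral probability p = (e^0.01 − 0.6703)/(1.4918 − 0.6703) = 0.3397/0.8215 = 0.4135
Terminal stock prices: S_u = 119.3, S_d = 53.63
Terminal payoffs (S − K): max(54.35, 0) = 54.35, max(-11.37, 0) = 0
Node 0 (S = 80): V_0 = e^(−0.01)·[0.4135·54.3460 + 0.5865·0.0000] = 22.2509

£22.25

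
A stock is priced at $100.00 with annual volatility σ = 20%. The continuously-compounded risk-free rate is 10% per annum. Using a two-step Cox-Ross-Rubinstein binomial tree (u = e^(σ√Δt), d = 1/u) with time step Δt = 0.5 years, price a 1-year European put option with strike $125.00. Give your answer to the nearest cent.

$16.00

CRR parameters: u = e^(σ√Δt) = e^(0.2·√0.5) = 1.1519, d = 1/u = 0.8681
Per-period rate: rΔt = 0.1·0.5 = 0.05, so R = e^0.05 = 1.0513
Risk-neutral probability p = (e^0.05 − 0.8681)/(1.1519 − 0.8681) = 0.1831/0.2838 = 0.6454
Terminal stock prices: S_uu = 132.7, S_ud = 100, S_dd = 75.36
Terminal payoffs (K − S): max(-7.69, 0) = 0, max(25, 0) = 25, max(49.64, 0) = 49.64
Node u (S = 115.2): V_u = e^(−0.05)·[0.6454·0.0000 + 0.3546·25.0000] = 8.4333
Node d (S = 86.81): V_d = e^(−0.05)·[0.6454·25.0000 + 0.3546·49.6362] = 32.0913
Node 0 (S = 100): V_0 = e^(−0.05)·[0.6454·8.4333 + 0.3546·32.0913] = 16.0027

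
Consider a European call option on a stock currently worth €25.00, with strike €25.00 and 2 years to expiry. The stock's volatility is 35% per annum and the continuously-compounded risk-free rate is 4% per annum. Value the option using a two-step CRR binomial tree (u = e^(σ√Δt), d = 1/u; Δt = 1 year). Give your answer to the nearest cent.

€5.18

CRR parameters: u = e^(σ√Δt) = e^(0.35·√1) = 1.4191, d = 1/u = 0.7047
Per-period rate: rΔt = 0.04·1 = 0.04, so R = e^0.04 = 1.0408
Risk-neutral probability p = (e^0.04 − 0.7047)/(1.4191 − 0.7047) = 0.3361/0.7144 = 0.4705
Terminal stock prices: S_uu = 50.34, S_ud = 25, S_dd = 12.41
Terminal payoffs (S − K): max(25.34, 0) = 25.34, max(0, 0) = 0, max(-12.59, 0) = 0
Node u (S = 35.48): V_u = e^(−0.04)·[0.4705·25.3438 + 0.5295·0.0000] = 11.4570
Node d (S = 17.62): V_d = e^(−0.04)·[0.4705·0.0000 + 0.5295·0.0000] = 0.0000
Node 0 (S = 25): V_0 = e^(−0.04)·[0.4705·11.4570 + 0.5295·0.0000] = 5.1792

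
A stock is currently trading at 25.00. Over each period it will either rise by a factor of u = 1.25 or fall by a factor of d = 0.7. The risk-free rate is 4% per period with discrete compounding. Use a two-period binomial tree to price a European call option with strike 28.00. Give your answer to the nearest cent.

3.91

Risk-neutral probability p = (1 + 0.04 − 0.7)/(1.25 − 0.7) = 0.3400/0.5500 = 0.6182
Terminal stock prices: S_uu = 39.06, S_ud = 21.88, S_dd = 12.25
Terminal payoffs (S − K): max(11.06, 0) = 11.06, max(-6.125, 0) = 0, max(-15.75, 0) = 0
Node u (S = 31.25): V_u = 1/1.04·[0.6182·11.0625 + 0.3818·0.0000] = 6.5756
Node d (S = 17.5): V_d = 1/1.04·[0.6182·0.0000 + 0.3818·0.0000] = 0.0000
Node 0 (S = 25): V_0 = 1/1.04·[0.6182·6.5756 + 0.3818·0.0000] = 3.9086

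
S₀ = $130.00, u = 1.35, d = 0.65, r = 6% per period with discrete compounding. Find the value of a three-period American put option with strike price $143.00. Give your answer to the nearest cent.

$29.11

Risk-neutral probability p = (1 + 0.06 − 0.65)/(1.35 − 0.65) = 0.4100/0.7000 = 0.5857
Terminal stock prices: S_uuu = 319.8, S_uud = 154, S_udd = 74.15, S_ddd = 35.7
Terminal payoffs (K − S): max(-176.8, 0) = 0, max(-11, 0) = 0, max(68.85, 0) = 68.85, max(107.3, 0) = 107.3
Node uu (S = 236.9): continuation = 1/1.06·[0.5857·0.0000 + 0.4143·0.0000] = 0.0000; exercise value = 0.0000 ≤ continuation, so V_uu = 0.0000
Node ud (S = 114.1): continuation = 1/1.06·[0.5857·0.0000 + 0.4143·68.8512] = 26.9095; exercise value = 28.9250 > continuation, so V_ud = 28.9250 (exercise)
Node dd (S = 54.93): continuation = 1/1.06·[0.5857·68.8512 + 0.4143·107.2987] = 79.9807; exercise value = 88.0750 > continuation, so V_dd = 88.0750 (exercise)
Node u (S = 175.5): continuation = 1/1.06·[0.5857·0.0000 + 0.4143·28.9250] = 11.3049; exercise value = 0.0000 ≤ continuation, so V_u = 11.3049
Node d (S = 84.5): continuation = 1/1.06·[0.5857·28.9250 + 0.4143·88.0750] = 50.4057; exercise value = 58.5000 > continuation, so V_d = 58.5000 (exercise)
Node 0 (S = 130): continuation = 1/1.06·[0.5857·11.3049 + 0.4143·58.5000] = 29.1105; exercise value = 13.0000 ≤ continuation, so V_0 = 29.1105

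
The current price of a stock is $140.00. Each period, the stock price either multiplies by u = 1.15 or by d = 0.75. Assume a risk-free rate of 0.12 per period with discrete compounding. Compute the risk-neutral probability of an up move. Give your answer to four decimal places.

Risk-neutral probability p = (1 + 0.12 − 0.75)/(1.15 − 0.75) = 0.3700/0.4000 = 0.9250

p = 0.9250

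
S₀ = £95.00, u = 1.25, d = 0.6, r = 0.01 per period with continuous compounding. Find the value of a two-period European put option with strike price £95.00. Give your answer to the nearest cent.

£18.96

Risk-neutral probability p = (e^0.01 − 0.6)/(1.25 − 0.6) = 0.4101/0.6500 = 0.6308
Terminal stock prices: S_uu = 148.4, S_ud = 71.25, S_dd = 34.2
Terminal payoffs (K − S): max(-53.44, 0) = 0, max(23.75, 0) = 23.75, max(60.8, 0) = 60.8
Node u (S = 118.8): V_u = e^(−0.01)·[0.6308·0.0000 + 0.3692·23.7500] = 8.6802
Node d (S = 57): V_d = e^(−0.01)·[0.6308·23.7500 + 0.3692·60.8000] = 37.0547
Node 0 (S = 95): V_0 = e^(−0.01)·[0.6308·8.6802 + 0.3692·37.0547] = 18.9641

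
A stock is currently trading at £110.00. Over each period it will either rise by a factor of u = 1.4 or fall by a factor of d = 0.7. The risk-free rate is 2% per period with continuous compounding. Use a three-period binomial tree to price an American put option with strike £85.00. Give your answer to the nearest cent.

£11.22

Risk-neutral probability p = (e^0.02 − 0.7)/(1.4 − 0.7) = 0.3202/0.7000 = 0.4574
Terminal stock prices: S_uuu = 301.8, S_uud = 150.9, S_udd = 75.46, S_ddd = 37.73
Terminal payoffs (K − S): max(-216.8, 0) = 0, max(-65.92, 0) = 0, max(9.54, 0) = 9.54, max(47.27, 0) = 47.27
Node uu (S = 215.6): continuation = e^(−0.02)·[0.4574·0.0000 + 0.5426·0.0000] = 0.0000; exercise value = 0.0000 ≤ continuation, so V_uu = 0.0000
Node ud (S = 107.8): continuation = e^(−0.02)·[0.4574·0.0000 + 0.5426·9.5400] = 5.0736; exercise value = 0.0000 ≤ continuation, so V_ud = 5.0736
Node dd (S = 53.9): continuation = e^(−0.02)·[0.4574·9.5400 + 0.5426·47.2700] = 29.4169; exercise value = 31.1000 > continuation, so V_dd = 31.1000 (exercise)
Node u (S = 154): continuation = e^(−0.02)·[0.4574·0.0000 + 0.5426·5.0736] = 2.6983; exercise value = 0.0000 ≤ continuation, so V_u = 2.6983
Node d (S = 77): continuation = e^(−0.02)·[0.4574·5.0736 + 0.5426·31.1000] = 18.8147; exercise value = 8.0000 ≤ continuation, so V_d = 18.8147
Node 0 (S = 110): continuation = e^(−0.02)·[0.4574·2.6983 + 0.5426·18.8147] = 11.2160; exercise value = 0.0000 ≤ continuation, so V_0 = 11.2160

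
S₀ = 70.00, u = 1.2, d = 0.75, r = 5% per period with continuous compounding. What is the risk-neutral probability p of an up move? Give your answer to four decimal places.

Risk-neutral probability p = (e^0.05 − 0.75)/(1.2 − 0.75) = 0.3013/0.4500 = 0.6695

p = 0.6695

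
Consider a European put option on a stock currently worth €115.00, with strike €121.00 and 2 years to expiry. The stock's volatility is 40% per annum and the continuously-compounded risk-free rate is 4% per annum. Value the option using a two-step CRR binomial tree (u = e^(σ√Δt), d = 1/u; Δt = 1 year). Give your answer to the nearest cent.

CRR parameters: u = e^(σ√Δt) = e^(0.4·√1) = 1.4918, d = 1/u = 0.6703
Per-period rate: rΔt = 0.04·1 = 0.04, so R = e^0.04 = 1.0408
Risk-neutral probability p = (e^0.04 − 0.6703)/(1.4918 − 0.6703) = 0.3705/0.8215 = 0.4510
Terminal stock prices: S_uu = 255.9, S_ud = 115, S_dd = 51.67
Terminal payoffs (K − S): max(-134.9, 0) = 0, max(6, 0) = 6, max(69.33, 0) = 69.33
Node u (S = 171.6): V_u = e^(−0.04)·[0.4510·0.0000 + 0.5490·6.0000] = 3.1649
Node d (S = 77.09): V_d = e^(−0.04)·[0.4510·6.0000 + 0.5490·69.3272] = 39.1687
Node 0 (S = 115): V_0 = e^(−0.04)·[0.4510·3.1649 + 0.5490·39.1687] = 22.0322

€22.03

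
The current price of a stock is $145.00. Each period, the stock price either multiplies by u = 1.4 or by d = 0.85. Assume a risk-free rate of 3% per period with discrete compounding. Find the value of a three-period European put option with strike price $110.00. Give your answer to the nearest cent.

$5.84

Risk-neutral probability p = (1 + 0.03 − 0.85)/(1.4 − 0.85) = 0.1800/0.5500 = 0.3273
Terminal stock prices: S_uuu = 397.9, S_uud = 241.6, S_udd = 146.7, S_ddd = 89.05
Terminal payoffs (K − S): max(-287.9, 0) = 0, max(-131.6, 0) = 0, max(-36.67, 0) = 0, max(20.95, 0) = 20.95
Node uu (S = 284.2): V_uu = 1/1.03·[0.3273·0.0000 + 0.6727·0.0000] = 0.0000
Node ud (S = 172.5): V_ud = 1/1.03·[0.3273·0.0000 + 0.6727·0.0000] = 0.0000
Node dd (S = 104.8): V_dd = 1/1.03·[0.3273·0.0000 + 0.6727·20.9519] = 13.6844
Node u (S = 203): V_u = 1/1.03·[0.3273·0.0000 + 0.6727·0.0000] = 0.0000
Node d (S = 123.2): V_d = 1/1.03·[0.3273·0.0000 + 0.6727·13.6844] = 8.9377
Node 0 (S = 145): V_0 = 1/1.03·[0.3273·0.0000 + 0.6727·8.9377] = 5.8375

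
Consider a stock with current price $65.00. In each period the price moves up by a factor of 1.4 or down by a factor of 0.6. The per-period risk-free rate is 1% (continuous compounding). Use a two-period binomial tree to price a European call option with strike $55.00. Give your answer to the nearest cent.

$18.64

Risk-neutral probability p = (e^0.01 − 0.6)/(1.4 − 0.6) = 0.4101/0.8000 = 0.5126
Terminal stock prices: S_uu = 127.4, S_ud = 54.6, S_dd = 23.4
Terminal payoffs (S − K): max(72.4, 0) = 72.4, max(-0.4, 0) = 0, max(-31.6, 0) = 0
Node u (S = 91): V_u = e^(−0.01)·[0.5126·72.4000 + 0.4874·0.0000] = 36.7403
Node d (S = 39): V_d = e^(−0.01)·[0.5126·0.0000 + 0.4874·0.0000] = 0.0000
Node 0 (S = 65): V_0 = e^(−0.01)·[0.5126·36.7403 + 0.4874·0.0000] = 18.6443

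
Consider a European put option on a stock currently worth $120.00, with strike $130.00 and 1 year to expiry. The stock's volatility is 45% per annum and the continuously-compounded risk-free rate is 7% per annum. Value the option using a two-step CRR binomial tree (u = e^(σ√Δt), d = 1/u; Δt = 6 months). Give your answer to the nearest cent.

$21.67

CRR parameters: u = e^(σ√Δt) = e^(0.45·√0.5) = 1.3746, d = 1/u = 0.7275
Per-period rate: rΔt = 0.07·0.5 = 0.035, so R = e^0.035 = 1.0356
Risk-neutral probability p = (e^0.035 − 0.7275)/(1.3746 − 0.7275) = 0.3082/0.6472 = 0.4762
Terminal stock prices: S_uu = 226.8, S_ud = 120, S_dd = 63.5
Terminal payoffs (K − S): max(-96.76, 0) = 0, max(10, 0) = 10, max(66.5, 0) = 66.5
Node u (S = 165): V_u = e^(−0.035)·[0.4762·0.0000 + 0.5238·10.0000] = 5.0583
Node d (S = 87.3): V_d = e^(−0.035)·[0.4762·10.0000 + 0.5238·66.4965] = 38.2337
Node 0 (S = 120): V_0 = e^(−0.035)·[0.4762·5.0583 + 0.5238·38.2337] = 21.6654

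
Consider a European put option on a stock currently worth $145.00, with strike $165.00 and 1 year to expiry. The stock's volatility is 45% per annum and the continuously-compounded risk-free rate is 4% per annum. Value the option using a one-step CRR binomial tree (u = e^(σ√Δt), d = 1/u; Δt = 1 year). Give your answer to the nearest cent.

$39.50

CRR parameters: u = e^(σ√Δt) = e^(0.45·√1) = 1.5683, d = 1/u = 0.6376
Per-period rate: rΔt = 0.04·1 = 0.04, so R = e^0.04 = 1.0408
Risk-neutral probability p = (e^0.04 − 0.6376)/(1.5683 − 0.6376) = 0.4032/0.9307 = 0.4332
Terminal stock prices: S_u = 227.4, S_d = 92.46
Terminal payoffs (K − S): max(-62.41, 0) = 0, max(72.54, 0) = 72.54
Node 0 (S = 145): V_0 = e^(−0.04)·[0.4332·0.0000 + 0.5668·72.5439] = 39.5049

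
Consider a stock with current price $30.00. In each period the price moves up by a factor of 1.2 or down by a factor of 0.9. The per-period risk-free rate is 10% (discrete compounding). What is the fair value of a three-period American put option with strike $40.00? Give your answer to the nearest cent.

$10.00

Risk-neutral probability p = (1 + 0.1 − 0.9)/(1.2 − 0.9) = 0.2000/0.3000 = 0.6667
Terminal stock prices: S_uuu = 51.84, S_uud = 38.88, S_udd = 29.16, S_ddd = 21.87
Terminal payoffs (K − S): max(-11.84, 0) = 0, max(1.12, 0) = 1.12, max(10.84, 0) = 10.84, max(18.13, 0) = 18.13
Node uu (S = 43.2): continuation = 1/1.1·[0.6667·0.0000 + 0.3333·1.1200] = 0.3394; exercise value = 0.0000 ≤ continuation, so V_uu = 0.3394
Node ud (S = 32.4): continuation = 1/1.1·[0.6667·1.1200 + 0.3333·10.8400] = 3.9636; exercise value = 7.6000 > continuation, so V_ud = 7.6000 (exercise)
Node dd (S = 24.3): continuation = 1/1.1·[0.6667·10.8400 + 0.3333·18.1300] = 12.0636; exercise value = 15.7000 > continuation, so V_dd = 15.7000 (exercise)
Node u (S = 36): continuation = 1/1.1·[0.6667·0.3394 + 0.3333·7.6000] = 2.5087; exercise value = 4.0000 > continuation, so V_u = 4.0000 (exercise)
Node d (S = 27): continuation = 1/1.1·[0.6667·7.6000 + 0.3333·15.7000] = 9.3636; exercise value = 13.0000 > continuation, so V_d = 13.0000 (exercise)
Node 0 (S = 30): continuation = 1/1.1·[0.6667·4.0000 + 0.3333·13.0000] = 6.3636; exercise value = 10.0000 > continuation, so V_0 = 10.0000 (exercise)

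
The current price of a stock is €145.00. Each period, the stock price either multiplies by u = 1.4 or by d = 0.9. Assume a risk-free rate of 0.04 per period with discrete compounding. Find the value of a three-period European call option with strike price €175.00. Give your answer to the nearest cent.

Risk-neutral probability p = (1 + 0.04 − 0.9)/(1.4 − 0.9) = 0.1400/0.5000 = 0.2800
Terminal stock prices: S_uuu = 397.9, S_uud = 255.8, S_udd = 164.4, S_ddd = 105.7
Terminal payoffs (S − K): max(222.9, 0) = 222.9, max(80.78, 0) = 80.78, max(-10.57, 0) = 0, max(-69.29, 0) = 0
Node uu (S = 284.2): V_uu = 1/1.04·[0.2800·222.8800 + 0.7200·80.7800] = 115.9308
Node ud (S = 182.7): V_ud = 1/1.04·[0.2800·80.7800 + 0.7200·0.0000] = 21.7485
Node dd (S = 117.5): V_dd = 1/1.04·[0.2800·0.0000 + 0.7200·0.0000] = 0.0000
Node u (S = 203): V_u = 1/1.04·[0.2800·115.9308 + 0.7200·21.7485] = 46.2688
Node d (S = 130.5): V_d = 1/1.04·[0.2800·21.7485 + 0.7200·0.0000] = 5.8554
Node 0 (S = 145): V_0 = 1/1.04·[0.2800·46.2688 + 0.7200·5.8554] = 16.5107

€16.51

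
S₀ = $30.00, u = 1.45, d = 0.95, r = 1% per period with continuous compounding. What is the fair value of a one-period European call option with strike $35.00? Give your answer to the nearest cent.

$1.01

Risk-neutral probability p = (e^0.01 − 0.95)/(1.45 − 0.95) = 0.0601/0.5000 = 0.1201
Terminal stock prices: S_u = 43.5, S_d = 28.5
Terminal payoffs (S − K): max(8.5, 0) = 8.5, max(-6.5, 0) = 0
Node 0 (S = 30): V_0 = e^(−0.01)·[0.1201·8.5000 + 0.8799·0.0000] = 1.0107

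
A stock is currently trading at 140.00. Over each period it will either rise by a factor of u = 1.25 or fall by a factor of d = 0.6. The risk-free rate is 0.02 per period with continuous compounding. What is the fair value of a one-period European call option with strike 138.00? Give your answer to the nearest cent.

Risk-neutral probability p = (e^0.02 − 0.6)/(1.25 − 0.6) = 0.4202/0.6500 = 0.6465
Terminal stock prices: S_u = 175, S_d = 84
Terminal payoffs (S − K): max(37, 0) = 37, max(-54, 0) = 0
Node 0 (S = 140): V_0 = e^(−0.02)·[0.6465·37.0000 + 0.3535·0.0000] = 23.4455

23.45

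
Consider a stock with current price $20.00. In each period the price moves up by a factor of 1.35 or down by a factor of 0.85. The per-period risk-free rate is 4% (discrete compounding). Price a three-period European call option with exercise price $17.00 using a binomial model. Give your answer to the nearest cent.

$5.89

Risk-neutral probability p = (1 + 0.04 − 0.85)/(1.35 − 0.85) = 0.1900/0.5000 = 0.3800
Terminal stock prices: S_uuu = 49.21, S_uud = 30.98, S_udd = 19.51, S_ddd = 12.28
Terminal payoffs (S − K): max(32.21, 0) = 32.21, max(13.98, 0) = 13.98, max(2.507, 0) = 2.507, max(-4.718, 0) = 0
Node uu (S = 36.45): V_uu = 1/1.04·[0.3800·32.2075 + 0.6200·13.9825] = 20.1038
Node ud (S = 22.95): V_ud = 1/1.04·[0.3800·13.9825 + 0.6200·2.5075] = 6.6038
Node dd (S = 14.45): V_dd = 1/1.04·[0.3800·2.5075 + 0.6200·0.0000] = 0.9162
Node u (S = 27): V_u = 1/1.04·[0.3800·20.1038 + 0.6200·6.6038] = 11.2825
Node d (S = 17): V_d = 1/1.04·[0.3800·6.6038 + 0.6200·0.9162] = 2.9591
Node 0 (S = 20): V_0 = 1/1.04·[0.3800·11.2825 + 0.6200·2.9591] = 5.8866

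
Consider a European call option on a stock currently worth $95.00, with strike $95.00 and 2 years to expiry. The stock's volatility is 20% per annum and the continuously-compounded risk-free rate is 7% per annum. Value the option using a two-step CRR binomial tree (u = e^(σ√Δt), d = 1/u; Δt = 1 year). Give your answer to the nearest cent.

CRR parameters: u = e^(σ√Δt) = e^(0.2·√1) = 1.2214, d = 1/u = 0.8187
Per-period rate: rΔt = 0.07·1 = 0.07, so R = e^0.07 = 1.0725
Risk-neutral probability p = (e^0.07 − 0.8187)/(1.2214 − 0.8187) = 0.2538/0.4027 = 0.6302
Terminal stock prices: S_uu = 141.7, S_ud = 95, S_dd = 63.68
Terminal payoffs (S − K): max(46.72, 0) = 46.72, max(0, 0) = 0, max(-31.32, 0) = 0
Node u (S = 116): V_u = e^(−0.07)·[0.6302·46.7233 + 0.3698·0.0000] = 27.4558
Node d (S = 77.78): V_d = e^(−0.07)·[0.6302·0.0000 + 0.3698·0.0000] = 0.0000
Node 0 (S = 95): V_0 = e^(−0.07)·[0.6302·27.4558 + 0.3698·0.0000] = 16.1338

$16.13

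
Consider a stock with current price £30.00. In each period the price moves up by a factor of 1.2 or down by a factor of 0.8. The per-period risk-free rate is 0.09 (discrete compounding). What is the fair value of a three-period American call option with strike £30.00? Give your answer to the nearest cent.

Risk-neutral probability p = (1 + 0.09 − 0.8)/(1.2 − 0.8) = 0.2900/0.4000 = 0.7250
Terminal stock prices: S_uuu = 51.84, S_uud = 34.56, S_udd = 23.04, S_ddd = 15.36
Terminal payoffs (S − K): max(21.84, 0) = 21.84, max(4.56, 0) = 4.56, max(-6.96, 0) = 0, max(-14.64, 0) = 0
Node uu (S = 43.2): continuation = 1/1.09·[0.7250·21.8400 + 0.2750·4.5600] = 15.6771; exercise value = 13.2000 ≤ continuation, so V_uu = 15.6771
Node ud (S = 28.8): continuation = 1/1.09·[0.7250·4.5600 + 0.2750·0.0000] = 3.0330; exercise value = 0.0000 ≤ continuation, so V_ud = 3.0330
Node dd (S = 19.2): continuation = 1/1.09·[0.7250·0.0000 + 0.2750·0.0000] = 0.0000; exercise value = 0.0000 ≤ continuation, so V_dd = 0.0000
Node u (S = 36): continuation = 1/1.09·[0.7250·15.6771 + 0.2750·3.0330] = 11.1926; exercise value = 6.0000 ≤ continuation, so V_u = 11.1926
Node d (S = 24): continuation = 1/1.09·[0.7250·3.0330 + 0.2750·0.0000] = 2.0174; exercise value = 0.0000 ≤ continuation, so V_d = 2.0174
Node 0 (S = 30): continuation = 1/1.09·[0.7250·11.1926 + 0.2750·2.0174] = 7.9536; exercise value = 0.0000 ≤ continuation, so V_0 = 7.9536

£7.95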